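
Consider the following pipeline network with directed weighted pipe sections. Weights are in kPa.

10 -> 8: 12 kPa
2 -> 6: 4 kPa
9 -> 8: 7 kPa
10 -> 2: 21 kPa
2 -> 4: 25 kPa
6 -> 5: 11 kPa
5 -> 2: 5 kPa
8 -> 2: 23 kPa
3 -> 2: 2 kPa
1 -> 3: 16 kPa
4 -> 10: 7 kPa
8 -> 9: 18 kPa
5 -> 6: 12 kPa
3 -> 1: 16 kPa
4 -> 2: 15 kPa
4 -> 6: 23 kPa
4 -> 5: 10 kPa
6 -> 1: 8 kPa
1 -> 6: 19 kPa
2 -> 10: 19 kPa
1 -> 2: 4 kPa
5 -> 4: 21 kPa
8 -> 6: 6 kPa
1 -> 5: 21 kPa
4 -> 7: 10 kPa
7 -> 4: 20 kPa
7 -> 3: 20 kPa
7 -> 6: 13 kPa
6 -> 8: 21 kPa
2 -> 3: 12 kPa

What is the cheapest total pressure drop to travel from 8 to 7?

48 kPa

Running Dijkstra from 8:
8: 0
6: 6  (via 8)
1: 14  (via 6)
5: 17  (via 6)
2: 18  (via 1)
9: 18  (via 8)
3: 30  (via 1)
10: 37  (via 2)
4: 38  (via 5)
7: 48  (via 4)
Shortest route: 8–6–5–4–7 = 48 kPa.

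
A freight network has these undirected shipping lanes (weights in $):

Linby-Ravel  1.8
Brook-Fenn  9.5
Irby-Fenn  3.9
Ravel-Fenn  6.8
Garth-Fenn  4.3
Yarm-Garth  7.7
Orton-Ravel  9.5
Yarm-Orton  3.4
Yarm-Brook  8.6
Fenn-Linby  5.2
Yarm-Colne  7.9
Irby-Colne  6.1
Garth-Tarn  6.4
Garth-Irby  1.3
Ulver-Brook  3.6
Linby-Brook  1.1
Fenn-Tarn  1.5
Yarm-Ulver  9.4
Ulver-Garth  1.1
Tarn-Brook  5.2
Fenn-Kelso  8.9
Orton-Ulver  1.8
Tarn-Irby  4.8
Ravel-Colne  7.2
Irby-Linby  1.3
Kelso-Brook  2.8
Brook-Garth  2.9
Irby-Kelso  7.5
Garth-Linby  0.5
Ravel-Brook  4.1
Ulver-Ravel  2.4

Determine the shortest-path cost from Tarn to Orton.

Candidate routes:
Tarn - Fenn - Garth - Ulver - Orton: 1.5+4.3+1.1+1.8 = 8.7
Tarn - Irby - Garth - Ulver - Orton: 4.8+1.3+1.1+1.8 = 9
The minimum is $8.7 via Tarn - Fenn - Garth - Ulver - Orton.

$8.7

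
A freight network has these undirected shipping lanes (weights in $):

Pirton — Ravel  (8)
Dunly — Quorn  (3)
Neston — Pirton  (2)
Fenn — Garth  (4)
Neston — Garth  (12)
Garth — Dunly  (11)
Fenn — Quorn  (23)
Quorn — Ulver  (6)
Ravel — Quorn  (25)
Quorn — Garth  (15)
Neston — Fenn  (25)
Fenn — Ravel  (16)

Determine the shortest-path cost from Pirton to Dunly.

Settle nodes by increasing distance from Pirton:
Pirton: 0
Neston: 2  (via Pirton)
Ravel: 8  (via Pirton)
Garth: 14  (via Neston)
Fenn: 18  (via Garth)
Dunly: 25  (via Garth)
Shortest route: Pirton → Neston → Garth → Dunly = $25.

$25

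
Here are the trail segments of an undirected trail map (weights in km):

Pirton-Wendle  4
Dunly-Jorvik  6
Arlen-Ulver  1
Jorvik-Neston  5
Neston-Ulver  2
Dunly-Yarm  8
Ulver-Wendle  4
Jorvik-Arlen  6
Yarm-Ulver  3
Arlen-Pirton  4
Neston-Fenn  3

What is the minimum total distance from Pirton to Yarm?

8 km

Candidate routes:
Pirton–Wendle–Ulver–Yarm: 4+4+3 = 11
Pirton–Arlen–Ulver–Yarm: 4+1+3 = 8
Pirton–Arlen–Jorvik–Neston–Ulver–Yarm: 4+6+5+2+3 = 20
Cheapest is Pirton–Arlen–Ulver–Yarm at 8 km.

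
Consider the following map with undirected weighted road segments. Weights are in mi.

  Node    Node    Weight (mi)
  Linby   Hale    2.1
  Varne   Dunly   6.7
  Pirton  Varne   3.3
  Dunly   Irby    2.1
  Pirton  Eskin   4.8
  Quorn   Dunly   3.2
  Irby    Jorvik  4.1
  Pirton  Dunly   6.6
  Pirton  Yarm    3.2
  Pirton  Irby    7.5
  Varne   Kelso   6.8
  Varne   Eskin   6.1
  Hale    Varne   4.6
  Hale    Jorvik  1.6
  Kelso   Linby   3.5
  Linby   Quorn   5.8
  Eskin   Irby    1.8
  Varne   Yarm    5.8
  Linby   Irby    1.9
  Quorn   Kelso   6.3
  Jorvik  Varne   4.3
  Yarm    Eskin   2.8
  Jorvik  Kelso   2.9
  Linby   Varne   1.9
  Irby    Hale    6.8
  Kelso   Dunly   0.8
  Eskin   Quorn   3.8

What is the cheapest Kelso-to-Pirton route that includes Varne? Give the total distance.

Shortest Kelso→Varne: Kelso → Linby → Varne = 5.4
Shortest Varne→Pirton: Varne → Pirton = 3.3
Total via Varne: 5.4 + 3.3 = 8.7 mi.

8.7 mi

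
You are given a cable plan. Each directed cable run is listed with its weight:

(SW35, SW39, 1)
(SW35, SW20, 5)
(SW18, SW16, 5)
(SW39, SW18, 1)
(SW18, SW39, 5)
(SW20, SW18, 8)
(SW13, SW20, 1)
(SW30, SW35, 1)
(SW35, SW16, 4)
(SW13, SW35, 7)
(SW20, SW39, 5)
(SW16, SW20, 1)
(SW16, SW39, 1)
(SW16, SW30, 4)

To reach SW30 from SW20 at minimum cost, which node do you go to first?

Compare a few routes:
SW20 → SW39 → SW18 → SW16 → SW30: 5+1+5+4 = 15
SW20 → SW18 → SW16 → SW30: 8+5+4 = 17
The minimum is 15 via SW20 → SW39 → SW18 → SW16 → SW30.
So from SW20 the first move is to SW39.

SW39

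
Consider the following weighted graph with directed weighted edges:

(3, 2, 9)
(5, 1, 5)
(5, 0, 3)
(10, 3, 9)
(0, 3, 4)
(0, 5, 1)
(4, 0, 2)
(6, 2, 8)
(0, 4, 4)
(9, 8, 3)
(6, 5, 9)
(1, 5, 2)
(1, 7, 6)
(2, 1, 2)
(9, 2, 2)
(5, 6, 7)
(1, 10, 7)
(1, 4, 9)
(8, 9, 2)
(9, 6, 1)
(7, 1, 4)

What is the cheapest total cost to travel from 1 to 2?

17

Enumerating some paths:
1–5–6–2: 2+7+8 = 17
1–4–0–3–2: 9+2+4+9 = 24
1–5–0–3–2: 2+3+4+9 = 18
Cheapest is 1–5–6–2 at 17.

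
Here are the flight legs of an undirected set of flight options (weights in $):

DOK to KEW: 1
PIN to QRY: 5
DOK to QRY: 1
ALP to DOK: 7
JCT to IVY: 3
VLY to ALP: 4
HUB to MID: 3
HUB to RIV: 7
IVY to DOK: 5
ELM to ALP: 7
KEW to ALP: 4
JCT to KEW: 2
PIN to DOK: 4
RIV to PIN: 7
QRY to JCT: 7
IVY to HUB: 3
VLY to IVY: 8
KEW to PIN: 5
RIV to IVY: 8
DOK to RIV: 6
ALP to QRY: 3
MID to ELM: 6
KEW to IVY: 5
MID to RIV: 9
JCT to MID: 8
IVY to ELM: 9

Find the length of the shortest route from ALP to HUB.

Settle nodes by increasing distance from ALP:
ALP: 0
QRY: 3  (via ALP)
KEW: 4  (via ALP)
VLY: 4  (via ALP)
DOK: 4  (via QRY)
JCT: 6  (via KEW)
ELM: 7  (via ALP)
PIN: 8  (via QRY)
IVY: 9  (via KEW)
RIV: 10  (via DOK)
HUB: 12  (via IVY)
Shortest route: ALP–KEW–IVY–HUB = $12.

$12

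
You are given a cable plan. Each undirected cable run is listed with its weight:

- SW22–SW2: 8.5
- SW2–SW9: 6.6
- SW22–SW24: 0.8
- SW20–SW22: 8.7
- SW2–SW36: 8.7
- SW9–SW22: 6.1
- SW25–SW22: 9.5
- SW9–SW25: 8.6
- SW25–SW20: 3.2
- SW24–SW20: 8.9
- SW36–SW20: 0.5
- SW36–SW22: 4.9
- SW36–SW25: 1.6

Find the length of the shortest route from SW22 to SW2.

Enumerating some paths:
SW22 - SW9 - SW2: 6.1+6.6 = 12.7
SW22 - SW2: 8.5 = 8.5
The minimum is 8.5 via SW22 - SW2.

8.5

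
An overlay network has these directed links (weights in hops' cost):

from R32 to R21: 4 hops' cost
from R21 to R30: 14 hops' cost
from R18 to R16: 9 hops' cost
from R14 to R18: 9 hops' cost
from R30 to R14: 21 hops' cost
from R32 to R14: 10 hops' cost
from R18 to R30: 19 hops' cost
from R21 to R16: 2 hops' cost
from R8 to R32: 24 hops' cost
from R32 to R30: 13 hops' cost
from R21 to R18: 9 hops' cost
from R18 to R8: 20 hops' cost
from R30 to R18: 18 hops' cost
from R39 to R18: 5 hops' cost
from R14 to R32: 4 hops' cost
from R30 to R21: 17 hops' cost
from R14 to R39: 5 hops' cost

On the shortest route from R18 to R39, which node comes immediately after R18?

Candidate routes:
R18 → R8 → R32 → R14 → R39: 20+24+10+5 = 59
R18 → R30 → R14 → R39: 19+21+5 = 45
Cheapest is R18 → R30 → R14 → R39 at 45 hops' cost.
So from R18 the first move is to R30.

R30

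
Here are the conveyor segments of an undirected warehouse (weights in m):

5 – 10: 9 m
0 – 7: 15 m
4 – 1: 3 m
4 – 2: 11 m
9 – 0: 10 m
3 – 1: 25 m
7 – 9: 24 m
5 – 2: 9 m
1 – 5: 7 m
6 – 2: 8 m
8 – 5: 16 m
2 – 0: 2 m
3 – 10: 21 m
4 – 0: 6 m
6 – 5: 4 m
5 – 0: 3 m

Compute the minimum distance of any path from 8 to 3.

Compare a few routes:
8–5–0–4–1–3: 16+3+6+3+25 = 53
8–5–1–3: 16+7+25 = 48
8–5–0–2–4–1–3: 16+3+2+11+3+25 = 60
8–5–10–3: 16+9+21 = 46
Cheapest is 8–5–10–3 at 46 m.

46 m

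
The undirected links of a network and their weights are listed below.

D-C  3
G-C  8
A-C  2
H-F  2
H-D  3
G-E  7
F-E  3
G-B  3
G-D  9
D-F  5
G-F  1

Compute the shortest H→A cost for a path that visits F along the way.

12

Shortest H→F: H → F = 2
Best F to A: F → D → C → A costing 10
Total via F: 2 + 10 = 12.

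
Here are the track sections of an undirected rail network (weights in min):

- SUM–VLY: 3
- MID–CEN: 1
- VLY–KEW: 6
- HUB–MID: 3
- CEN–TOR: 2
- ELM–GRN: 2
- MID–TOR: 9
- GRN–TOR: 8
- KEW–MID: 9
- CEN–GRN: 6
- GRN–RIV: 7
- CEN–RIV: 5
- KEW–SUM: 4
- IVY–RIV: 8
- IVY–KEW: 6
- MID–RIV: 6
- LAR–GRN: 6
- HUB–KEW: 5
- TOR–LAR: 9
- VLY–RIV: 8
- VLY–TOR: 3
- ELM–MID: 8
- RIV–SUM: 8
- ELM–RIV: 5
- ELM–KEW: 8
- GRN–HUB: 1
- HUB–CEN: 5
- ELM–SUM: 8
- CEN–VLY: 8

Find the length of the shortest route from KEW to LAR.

12 min

Compare a few routes:
KEW - ELM - GRN - LAR: 8+2+6 = 16
KEW - HUB - GRN - LAR: 5+1+6 = 12
KEW - MID - HUB - GRN - LAR: 9+3+1+6 = 19
KEW - VLY - TOR - LAR: 6+3+9 = 18
Cheapest is KEW - HUB - GRN - LAR at 12 min.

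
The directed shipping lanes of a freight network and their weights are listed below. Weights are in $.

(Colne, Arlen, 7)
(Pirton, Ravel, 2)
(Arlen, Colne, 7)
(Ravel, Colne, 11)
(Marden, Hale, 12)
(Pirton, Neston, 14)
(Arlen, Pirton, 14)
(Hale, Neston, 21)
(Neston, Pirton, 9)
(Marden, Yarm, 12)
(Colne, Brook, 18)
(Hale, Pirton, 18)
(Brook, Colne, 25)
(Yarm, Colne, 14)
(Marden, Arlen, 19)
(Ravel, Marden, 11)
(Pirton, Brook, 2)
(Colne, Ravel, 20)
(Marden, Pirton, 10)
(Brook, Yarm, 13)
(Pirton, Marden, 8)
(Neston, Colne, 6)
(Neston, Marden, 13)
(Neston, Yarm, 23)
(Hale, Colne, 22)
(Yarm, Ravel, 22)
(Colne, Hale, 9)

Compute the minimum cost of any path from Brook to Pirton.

Enumerating some paths:
Brook - Colne - Arlen - Pirton: 25+7+14 = 46
Brook - Colne - Hale - Pirton: 25+9+18 = 52
Brook - Yarm - Colne - Arlen - Pirton: 13+14+7+14 = 48
Cheapest is Brook - Colne - Arlen - Pirton at $46.

$46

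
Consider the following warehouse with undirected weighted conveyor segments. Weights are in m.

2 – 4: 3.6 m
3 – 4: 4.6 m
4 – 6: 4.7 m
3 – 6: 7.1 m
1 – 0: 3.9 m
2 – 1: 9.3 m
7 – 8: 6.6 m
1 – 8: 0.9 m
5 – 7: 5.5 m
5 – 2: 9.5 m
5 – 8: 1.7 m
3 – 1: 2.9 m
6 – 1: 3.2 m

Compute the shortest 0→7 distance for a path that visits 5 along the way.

Shortest 0→5: 0 → 1 → 8 → 5 = 6.5
Best 5 to 7: 5 → 7 costing 5.5
Total via 5: 6.5 + 5.5 = 12 m.

12 m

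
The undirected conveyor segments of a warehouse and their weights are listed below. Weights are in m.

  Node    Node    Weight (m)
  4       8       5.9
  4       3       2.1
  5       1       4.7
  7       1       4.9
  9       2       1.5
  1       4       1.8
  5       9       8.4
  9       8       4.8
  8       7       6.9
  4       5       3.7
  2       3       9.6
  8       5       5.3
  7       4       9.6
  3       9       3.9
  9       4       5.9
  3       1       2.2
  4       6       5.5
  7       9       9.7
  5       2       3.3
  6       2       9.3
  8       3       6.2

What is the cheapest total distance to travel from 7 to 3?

7.1 m

Running Dijkstra from 7:
7: 0
1: 4.9  (via 7)
4: 6.7  (via 1)
8: 6.9  (via 7)
3: 7.1  (via 1)
Shortest route: 7 → 1 → 3 = 7.1 m.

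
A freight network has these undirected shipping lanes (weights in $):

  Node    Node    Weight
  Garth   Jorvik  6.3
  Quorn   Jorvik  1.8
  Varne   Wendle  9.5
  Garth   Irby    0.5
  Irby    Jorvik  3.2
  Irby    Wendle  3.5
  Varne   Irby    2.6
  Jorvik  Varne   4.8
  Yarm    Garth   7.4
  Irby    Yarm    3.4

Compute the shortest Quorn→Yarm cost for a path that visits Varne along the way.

$12.6

Best Quorn to Varne: Quorn → Jorvik → Varne costing 6.6
Best Varne to Yarm: Varne → Irby → Yarm costing 6
Total via Varne: 6.6 + 6 = $12.6.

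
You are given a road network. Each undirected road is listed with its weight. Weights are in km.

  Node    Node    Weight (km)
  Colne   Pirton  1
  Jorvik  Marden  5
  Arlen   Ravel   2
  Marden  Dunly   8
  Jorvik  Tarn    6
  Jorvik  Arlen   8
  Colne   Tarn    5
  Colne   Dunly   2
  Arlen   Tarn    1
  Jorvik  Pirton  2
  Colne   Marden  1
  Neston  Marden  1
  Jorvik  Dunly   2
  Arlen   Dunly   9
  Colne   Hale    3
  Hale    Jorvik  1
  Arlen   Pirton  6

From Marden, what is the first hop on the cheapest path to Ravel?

Compare a few routes:
Marden–Colne–Pirton–Arlen–Ravel: 1+1+6+2 = 10
Marden–Colne–Tarn–Arlen–Ravel: 1+5+1+2 = 9
The minimum is 9 km via Marden–Colne–Tarn–Arlen–Ravel.
So from Marden the first move is to Colne.

Colne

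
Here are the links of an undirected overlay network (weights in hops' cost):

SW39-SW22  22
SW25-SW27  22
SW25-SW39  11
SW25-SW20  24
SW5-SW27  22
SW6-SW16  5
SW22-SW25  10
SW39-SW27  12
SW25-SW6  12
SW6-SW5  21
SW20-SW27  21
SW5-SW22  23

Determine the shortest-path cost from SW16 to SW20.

Running Dijkstra from SW16:
SW16: 0
SW6: 5  (via SW16)
SW25: 17  (via SW6)
SW5: 26  (via SW6)
SW22: 27  (via SW25)
SW39: 28  (via SW25)
SW27: 39  (via SW25)
SW20: 41  (via SW25)
Shortest route: SW16 → SW6 → SW25 → SW20 = 41 hops' cost.

41 hops' cost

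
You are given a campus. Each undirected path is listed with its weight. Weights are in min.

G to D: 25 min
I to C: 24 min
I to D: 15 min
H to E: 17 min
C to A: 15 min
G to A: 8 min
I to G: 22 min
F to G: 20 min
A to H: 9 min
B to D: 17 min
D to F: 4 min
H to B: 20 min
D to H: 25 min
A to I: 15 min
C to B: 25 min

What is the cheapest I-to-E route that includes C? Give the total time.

65 min

Shortest I→C: I–C = 24
Best C to E: C–A–H–E costing 41
Total via C: 24 + 41 = 65 min.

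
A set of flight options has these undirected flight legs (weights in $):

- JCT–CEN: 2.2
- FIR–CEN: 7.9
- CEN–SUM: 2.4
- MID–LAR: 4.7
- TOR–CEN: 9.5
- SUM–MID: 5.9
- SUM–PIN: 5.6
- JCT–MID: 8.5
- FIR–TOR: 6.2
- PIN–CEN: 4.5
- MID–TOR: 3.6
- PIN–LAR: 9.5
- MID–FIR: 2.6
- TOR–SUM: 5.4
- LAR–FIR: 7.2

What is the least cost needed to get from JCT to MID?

$8.5

Settle nodes by increasing distance from JCT:
JCT: 0
CEN: 2.2  (via JCT)
SUM: 4.6  (via CEN)
PIN: 6.7  (via CEN)
MID: 8.5  (via JCT)
Shortest route: JCT–MID = $8.5.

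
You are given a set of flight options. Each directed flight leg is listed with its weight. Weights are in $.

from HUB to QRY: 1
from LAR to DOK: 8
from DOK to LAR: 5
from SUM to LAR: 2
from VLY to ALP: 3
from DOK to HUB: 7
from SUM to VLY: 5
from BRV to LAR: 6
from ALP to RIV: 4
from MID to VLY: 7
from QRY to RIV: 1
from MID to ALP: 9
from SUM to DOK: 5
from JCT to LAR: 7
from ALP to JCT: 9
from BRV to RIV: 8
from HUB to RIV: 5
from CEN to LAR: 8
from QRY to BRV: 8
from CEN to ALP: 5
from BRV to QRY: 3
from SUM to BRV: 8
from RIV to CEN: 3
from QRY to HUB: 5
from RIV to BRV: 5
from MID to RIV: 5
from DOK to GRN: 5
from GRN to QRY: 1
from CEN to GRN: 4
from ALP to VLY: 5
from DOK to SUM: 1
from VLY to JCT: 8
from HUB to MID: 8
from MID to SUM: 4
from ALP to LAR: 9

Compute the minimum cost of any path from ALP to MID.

Shortest distances from ALP:
ALP: 0
RIV: 4  (via ALP)
VLY: 5  (via ALP)
CEN: 7  (via RIV)
JCT: 9  (via ALP)
BRV: 9  (via RIV)
LAR: 9  (via ALP)
GRN: 11  (via CEN)
QRY: 12  (via BRV)
DOK: 17  (via LAR)
HUB: 17  (via QRY)
SUM: 18  (via DOK)
MID: 25  (via HUB)
Shortest route: ALP–RIV–BRV–QRY–HUB–MID = $25.

$25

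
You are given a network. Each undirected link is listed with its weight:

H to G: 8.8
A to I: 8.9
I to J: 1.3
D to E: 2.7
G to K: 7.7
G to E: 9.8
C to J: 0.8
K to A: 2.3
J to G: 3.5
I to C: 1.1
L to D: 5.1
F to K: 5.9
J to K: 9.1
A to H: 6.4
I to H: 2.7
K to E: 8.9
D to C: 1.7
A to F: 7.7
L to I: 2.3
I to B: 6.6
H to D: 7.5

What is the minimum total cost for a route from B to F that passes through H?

Best B to H: B–I–H costing 9.3
Best H to F: H–A–F costing 14.1
Total via H: 9.3 + 14.1 = 23.4.

23.4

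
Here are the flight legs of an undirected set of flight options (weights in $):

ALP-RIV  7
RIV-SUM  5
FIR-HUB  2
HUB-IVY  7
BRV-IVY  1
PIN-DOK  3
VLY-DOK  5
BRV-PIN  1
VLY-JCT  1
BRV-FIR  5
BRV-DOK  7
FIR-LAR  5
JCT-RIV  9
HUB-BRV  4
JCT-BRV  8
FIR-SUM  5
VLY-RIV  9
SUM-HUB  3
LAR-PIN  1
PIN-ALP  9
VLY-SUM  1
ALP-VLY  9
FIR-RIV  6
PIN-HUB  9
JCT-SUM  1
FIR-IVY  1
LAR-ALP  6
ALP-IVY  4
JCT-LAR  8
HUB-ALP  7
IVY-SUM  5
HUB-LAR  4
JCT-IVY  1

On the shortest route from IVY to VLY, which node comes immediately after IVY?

JCT

Candidate routes:
IVY → JCT → VLY: 1+1 = 2
IVY → JCT → SUM → VLY: 1+1+1 = 3
Cheapest is IVY → JCT → VLY at $2.
So from IVY the first move is to JCT.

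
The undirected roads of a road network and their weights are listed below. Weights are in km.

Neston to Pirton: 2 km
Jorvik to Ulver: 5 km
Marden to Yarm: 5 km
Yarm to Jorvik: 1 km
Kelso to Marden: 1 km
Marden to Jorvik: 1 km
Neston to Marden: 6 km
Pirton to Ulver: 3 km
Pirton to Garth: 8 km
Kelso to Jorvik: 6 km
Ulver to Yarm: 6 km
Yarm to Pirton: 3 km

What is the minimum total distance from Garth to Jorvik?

12 km

Enumerating some paths:
Garth–Pirton–Ulver–Jorvik: 8+3+5 = 16
Garth–Pirton–Yarm–Marden–Jorvik: 8+3+5+1 = 17
Garth–Pirton–Yarm–Jorvik: 8+3+1 = 12
Garth–Pirton–Neston–Marden–Jorvik: 8+2+6+1 = 17
Cheapest is Garth–Pirton–Yarm–Jorvik at 12 km.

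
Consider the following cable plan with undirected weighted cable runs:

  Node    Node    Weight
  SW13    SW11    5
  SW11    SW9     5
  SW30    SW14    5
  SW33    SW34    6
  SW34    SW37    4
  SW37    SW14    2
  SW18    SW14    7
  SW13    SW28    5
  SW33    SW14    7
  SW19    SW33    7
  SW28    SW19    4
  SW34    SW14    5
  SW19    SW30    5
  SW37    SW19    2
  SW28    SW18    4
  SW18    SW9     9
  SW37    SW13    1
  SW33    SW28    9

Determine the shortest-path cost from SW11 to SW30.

13

Shortest distances from SW11:
SW11: 0
SW13: 5  (via SW11)
SW9: 5  (via SW11)
SW37: 6  (via SW13)
SW19: 8  (via SW37)
SW14: 8  (via SW37)
SW28: 10  (via SW13)
SW34: 10  (via SW37)
SW30: 13  (via SW19)
Shortest route: SW11 → SW13 → SW37 → SW19 → SW30 = 13.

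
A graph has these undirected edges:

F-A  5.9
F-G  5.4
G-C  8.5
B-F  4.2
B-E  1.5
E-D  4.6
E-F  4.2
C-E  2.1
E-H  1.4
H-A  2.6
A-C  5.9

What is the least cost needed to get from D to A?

Enumerating some paths:
D → E → C → A: 4.6+2.1+5.9 = 12.6
D → E → B → F → A: 4.6+1.5+4.2+5.9 = 16.2
D → E → H → A: 4.6+1.4+2.6 = 8.6
D → E → F → A: 4.6+4.2+5.9 = 14.7
Cheapest is D → E → H → A at 8.6.

8.6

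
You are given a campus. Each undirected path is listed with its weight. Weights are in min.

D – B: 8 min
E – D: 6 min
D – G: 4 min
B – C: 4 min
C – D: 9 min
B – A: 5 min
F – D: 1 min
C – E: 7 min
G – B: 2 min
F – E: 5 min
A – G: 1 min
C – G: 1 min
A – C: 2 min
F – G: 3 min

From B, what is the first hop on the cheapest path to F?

Compare a few routes:
B → G → F: 2+3 = 5
B → D → F: 8+1 = 9
B → C → G → F: 4+1+3 = 8
B → G → D → F: 2+4+1 = 7
Cheapest is B → G → F at 5 min.
So from B the first move is to G.

G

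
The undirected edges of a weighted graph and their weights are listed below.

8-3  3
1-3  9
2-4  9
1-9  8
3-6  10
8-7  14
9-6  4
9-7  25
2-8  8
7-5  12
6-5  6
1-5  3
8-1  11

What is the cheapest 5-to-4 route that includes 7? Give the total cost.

43

Shortest 5→7: 5 → 7 = 12
Best 7 to 4: 7 → 8 → 2 → 4 costing 31
Total via 7: 12 + 31 = 43.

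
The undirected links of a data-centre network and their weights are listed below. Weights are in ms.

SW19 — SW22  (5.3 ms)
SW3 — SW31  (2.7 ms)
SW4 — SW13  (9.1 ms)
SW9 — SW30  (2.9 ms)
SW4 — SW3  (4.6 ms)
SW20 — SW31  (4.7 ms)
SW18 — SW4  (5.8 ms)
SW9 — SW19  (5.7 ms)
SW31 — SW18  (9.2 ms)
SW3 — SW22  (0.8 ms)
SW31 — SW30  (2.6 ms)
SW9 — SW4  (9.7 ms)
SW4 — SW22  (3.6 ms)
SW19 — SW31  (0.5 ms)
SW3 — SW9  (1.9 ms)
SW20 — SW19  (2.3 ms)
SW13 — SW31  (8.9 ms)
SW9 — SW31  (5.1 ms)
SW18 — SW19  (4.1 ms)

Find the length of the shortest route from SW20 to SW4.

9.9 ms

Shortest distances from SW20:
SW20: 0
SW19: 2.3  (via SW20)
SW31: 2.8  (via SW19)
SW30: 5.4  (via SW31)
SW3: 5.5  (via SW31)
SW22: 6.3  (via SW3)
SW18: 6.4  (via SW19)
SW9: 7.4  (via SW3)
SW4: 9.9  (via SW22)
Shortest route: SW20–SW19–SW31–SW3–SW22–SW4 = 9.9 ms.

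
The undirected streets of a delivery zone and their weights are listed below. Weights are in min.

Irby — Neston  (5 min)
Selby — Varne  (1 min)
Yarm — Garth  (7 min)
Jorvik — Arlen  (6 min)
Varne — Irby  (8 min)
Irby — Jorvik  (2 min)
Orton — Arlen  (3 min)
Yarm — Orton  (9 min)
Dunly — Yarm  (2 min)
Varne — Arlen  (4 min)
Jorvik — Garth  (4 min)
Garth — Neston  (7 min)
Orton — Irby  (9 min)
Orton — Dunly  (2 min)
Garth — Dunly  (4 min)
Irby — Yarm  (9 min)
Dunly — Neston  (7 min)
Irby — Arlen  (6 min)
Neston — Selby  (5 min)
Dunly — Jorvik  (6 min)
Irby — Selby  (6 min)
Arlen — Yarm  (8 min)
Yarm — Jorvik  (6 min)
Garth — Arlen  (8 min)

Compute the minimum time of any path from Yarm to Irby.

8 min

Running Dijkstra from Yarm:
Yarm: 0
Dunly: 2  (via Yarm)
Orton: 4  (via Dunly)
Jorvik: 6  (via Yarm)
Garth: 6  (via Dunly)
Arlen: 7  (via Orton)
Irby: 8  (via Jorvik)
Shortest route: Yarm → Jorvik → Irby = 8 min.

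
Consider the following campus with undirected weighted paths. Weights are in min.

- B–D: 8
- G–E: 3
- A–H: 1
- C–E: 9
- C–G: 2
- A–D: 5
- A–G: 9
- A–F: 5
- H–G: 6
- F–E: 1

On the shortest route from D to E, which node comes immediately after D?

Compare a few routes:
D–A–H–G–C–E: 5+1+6+2+9 = 23
D–A–H–G–E: 5+1+6+3 = 15
D–A–G–E: 5+9+3 = 17
D–A–F–E: 5+5+1 = 11
The minimum is 11 min via D–A–F–E.
So from D the first move is to A.

A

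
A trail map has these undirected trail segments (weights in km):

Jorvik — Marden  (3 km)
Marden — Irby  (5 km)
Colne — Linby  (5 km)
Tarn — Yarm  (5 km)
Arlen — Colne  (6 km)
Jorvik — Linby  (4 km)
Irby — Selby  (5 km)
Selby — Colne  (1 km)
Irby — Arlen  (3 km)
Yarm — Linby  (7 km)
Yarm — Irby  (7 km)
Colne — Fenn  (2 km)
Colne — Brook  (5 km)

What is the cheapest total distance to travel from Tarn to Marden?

Shortest distances from Tarn:
Tarn: 0
Yarm: 5  (via Tarn)
Linby: 12  (via Yarm)
Irby: 12  (via Yarm)
Arlen: 15  (via Irby)
Jorvik: 16  (via Linby)
Colne: 17  (via Linby)
Selby: 17  (via Irby)
Marden: 17  (via Irby)
Shortest route: Tarn–Yarm–Irby–Marden = 17 km.

17 km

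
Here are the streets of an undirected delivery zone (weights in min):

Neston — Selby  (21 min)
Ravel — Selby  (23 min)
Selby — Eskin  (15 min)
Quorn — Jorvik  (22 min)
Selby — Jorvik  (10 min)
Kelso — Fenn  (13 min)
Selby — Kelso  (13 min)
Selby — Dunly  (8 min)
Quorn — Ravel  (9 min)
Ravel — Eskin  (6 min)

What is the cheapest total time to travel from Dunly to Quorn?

Settle nodes by increasing distance from Dunly:
Dunly: 0
Selby: 8  (via Dunly)
Jorvik: 18  (via Selby)
Kelso: 21  (via Selby)
Eskin: 23  (via Selby)
Ravel: 29  (via Eskin)
Neston: 29  (via Selby)
Fenn: 34  (via Kelso)
Quorn: 38  (via Ravel)
Shortest route: Dunly–Selby–Eskin–Ravel–Quorn = 38 min.

38 min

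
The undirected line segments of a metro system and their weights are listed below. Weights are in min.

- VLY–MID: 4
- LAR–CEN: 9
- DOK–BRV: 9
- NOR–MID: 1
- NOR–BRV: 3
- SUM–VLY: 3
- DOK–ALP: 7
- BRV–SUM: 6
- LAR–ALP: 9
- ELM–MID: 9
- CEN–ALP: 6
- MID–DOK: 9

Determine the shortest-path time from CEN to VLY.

26 min

Shortest distances from CEN:
CEN: 0
ALP: 6  (via CEN)
LAR: 9  (via CEN)
DOK: 13  (via ALP)
MID: 22  (via DOK)
BRV: 22  (via DOK)
NOR: 23  (via MID)
VLY: 26  (via MID)
Shortest route: CEN–ALP–DOK–MID–VLY = 26 min.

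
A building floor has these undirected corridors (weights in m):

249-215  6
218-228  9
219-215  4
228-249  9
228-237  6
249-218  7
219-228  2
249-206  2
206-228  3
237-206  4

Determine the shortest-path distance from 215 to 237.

Compare a few routes:
215 - 219 - 228 - 206 - 237: 4+2+3+4 = 13
215 - 219 - 228 - 237: 4+2+6 = 12
The minimum is 12 m via 215 - 219 - 228 - 237.

12 m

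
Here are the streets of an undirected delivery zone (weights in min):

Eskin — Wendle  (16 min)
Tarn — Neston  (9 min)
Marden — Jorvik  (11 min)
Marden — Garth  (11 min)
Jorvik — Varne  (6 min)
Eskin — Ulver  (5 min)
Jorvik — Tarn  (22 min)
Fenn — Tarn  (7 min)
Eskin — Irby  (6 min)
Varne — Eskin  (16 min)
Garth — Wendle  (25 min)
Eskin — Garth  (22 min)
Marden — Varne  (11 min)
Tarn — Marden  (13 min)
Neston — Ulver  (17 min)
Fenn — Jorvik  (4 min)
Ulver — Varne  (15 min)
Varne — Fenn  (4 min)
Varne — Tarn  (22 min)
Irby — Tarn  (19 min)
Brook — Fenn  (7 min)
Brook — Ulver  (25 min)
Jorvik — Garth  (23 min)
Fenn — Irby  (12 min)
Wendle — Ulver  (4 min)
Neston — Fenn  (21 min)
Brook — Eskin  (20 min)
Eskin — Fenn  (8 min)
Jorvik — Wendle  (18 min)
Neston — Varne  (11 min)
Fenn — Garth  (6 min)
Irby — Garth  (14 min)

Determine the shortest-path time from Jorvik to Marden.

11 min

Shortest distances from Jorvik:
Jorvik: 0
Fenn: 4  (via Jorvik)
Varne: 6  (via Jorvik)
Garth: 10  (via Fenn)
Marden: 11  (via Jorvik)
Shortest route: Jorvik → Marden = 11 min.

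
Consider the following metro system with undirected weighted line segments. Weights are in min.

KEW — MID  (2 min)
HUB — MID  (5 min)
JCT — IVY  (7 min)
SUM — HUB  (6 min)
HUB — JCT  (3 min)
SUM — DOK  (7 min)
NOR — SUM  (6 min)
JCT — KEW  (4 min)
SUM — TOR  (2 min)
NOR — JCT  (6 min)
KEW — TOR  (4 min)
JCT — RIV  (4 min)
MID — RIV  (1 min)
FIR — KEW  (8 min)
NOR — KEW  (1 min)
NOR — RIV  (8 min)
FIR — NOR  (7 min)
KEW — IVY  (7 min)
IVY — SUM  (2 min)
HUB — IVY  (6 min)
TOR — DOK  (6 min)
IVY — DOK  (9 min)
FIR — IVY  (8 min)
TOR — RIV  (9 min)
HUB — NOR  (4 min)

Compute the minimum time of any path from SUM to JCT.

9 min

Candidate routes:
SUM - TOR - KEW - JCT: 2+4+4 = 10
SUM - NOR - KEW - JCT: 6+1+4 = 11
SUM - IVY - HUB - JCT: 2+6+3 = 11
SUM - IVY - JCT: 2+7 = 9
Cheapest is SUM - IVY - JCT at 9 min.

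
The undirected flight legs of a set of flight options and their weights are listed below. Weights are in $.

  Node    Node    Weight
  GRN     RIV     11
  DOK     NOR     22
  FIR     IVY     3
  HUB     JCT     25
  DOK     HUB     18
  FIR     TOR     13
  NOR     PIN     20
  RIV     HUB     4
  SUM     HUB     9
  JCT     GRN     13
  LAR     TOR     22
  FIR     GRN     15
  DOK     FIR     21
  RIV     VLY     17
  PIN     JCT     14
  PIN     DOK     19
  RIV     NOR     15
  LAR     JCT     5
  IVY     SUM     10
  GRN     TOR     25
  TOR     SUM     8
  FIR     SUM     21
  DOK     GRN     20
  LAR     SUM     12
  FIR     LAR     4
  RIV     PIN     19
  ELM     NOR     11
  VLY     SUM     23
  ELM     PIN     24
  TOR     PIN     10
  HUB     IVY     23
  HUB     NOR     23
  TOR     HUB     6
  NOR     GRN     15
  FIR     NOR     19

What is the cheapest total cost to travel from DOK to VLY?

$39

Settle nodes by increasing distance from DOK:
DOK: 0
HUB: 18  (via DOK)
PIN: 19  (via DOK)
GRN: 20  (via DOK)
FIR: 21  (via DOK)
NOR: 22  (via DOK)
RIV: 22  (via HUB)
TOR: 24  (via HUB)
IVY: 24  (via FIR)
LAR: 25  (via FIR)
SUM: 27  (via HUB)
JCT: 30  (via LAR)
ELM: 33  (via NOR)
VLY: 39  (via RIV)
Shortest route: DOK → HUB → RIV → VLY = $39.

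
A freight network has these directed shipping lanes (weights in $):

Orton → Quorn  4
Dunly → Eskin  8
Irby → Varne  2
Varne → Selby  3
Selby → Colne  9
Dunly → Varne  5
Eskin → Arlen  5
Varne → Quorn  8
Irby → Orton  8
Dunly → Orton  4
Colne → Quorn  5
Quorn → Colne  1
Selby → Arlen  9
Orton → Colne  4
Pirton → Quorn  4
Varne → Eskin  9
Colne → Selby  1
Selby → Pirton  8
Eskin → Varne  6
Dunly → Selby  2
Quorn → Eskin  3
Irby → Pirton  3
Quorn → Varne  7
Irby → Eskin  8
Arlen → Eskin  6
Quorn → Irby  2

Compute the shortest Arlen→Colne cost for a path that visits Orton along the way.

Shortest Arlen→Orton: Arlen–Eskin–Varne–Quorn–Irby–Orton = 30
Best Orton to Colne: Orton–Colne costing 4
Total via Orton: 30 + 4 = $34.

$34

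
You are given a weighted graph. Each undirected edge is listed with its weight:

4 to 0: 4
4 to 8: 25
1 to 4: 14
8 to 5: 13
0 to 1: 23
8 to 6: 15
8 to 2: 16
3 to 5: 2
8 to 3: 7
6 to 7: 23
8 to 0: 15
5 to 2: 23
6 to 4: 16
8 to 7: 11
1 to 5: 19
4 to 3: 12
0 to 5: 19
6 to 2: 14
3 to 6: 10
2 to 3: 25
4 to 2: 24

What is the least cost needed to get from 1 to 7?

39

Running Dijkstra from 1:
1: 0
4: 14  (via 1)
0: 18  (via 4)
5: 19  (via 1)
3: 21  (via 5)
8: 28  (via 3)
6: 30  (via 4)
2: 38  (via 4)
7: 39  (via 8)
Shortest route: 1–5–3–8–7 = 39.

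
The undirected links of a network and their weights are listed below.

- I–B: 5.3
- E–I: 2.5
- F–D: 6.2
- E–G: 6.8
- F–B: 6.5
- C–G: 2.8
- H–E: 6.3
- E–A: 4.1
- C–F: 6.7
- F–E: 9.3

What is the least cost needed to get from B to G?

Compare a few routes:
B–I–E–G: 5.3+2.5+6.8 = 14.6
B–F–C–G: 6.5+6.7+2.8 = 16
B–F–E–G: 6.5+9.3+6.8 = 22.6
The minimum is 14.6 via B–I–E–G.

14.6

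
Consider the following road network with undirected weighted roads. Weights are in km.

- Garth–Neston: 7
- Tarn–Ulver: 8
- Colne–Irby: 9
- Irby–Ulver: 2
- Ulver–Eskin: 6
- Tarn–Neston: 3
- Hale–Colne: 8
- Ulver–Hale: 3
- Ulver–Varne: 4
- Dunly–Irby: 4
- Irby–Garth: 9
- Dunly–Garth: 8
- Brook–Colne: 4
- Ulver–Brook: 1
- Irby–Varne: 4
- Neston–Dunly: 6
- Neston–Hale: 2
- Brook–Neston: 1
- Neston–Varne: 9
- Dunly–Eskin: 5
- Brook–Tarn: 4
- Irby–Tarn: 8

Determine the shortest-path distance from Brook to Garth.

Enumerating some paths:
Brook → Neston → Garth: 1+7 = 8
Brook → Ulver → Irby → Garth: 1+2+9 = 12
Brook → Tarn → Neston → Garth: 4+3+7 = 14
Brook → Ulver → Hale → Neston → Garth: 1+3+2+7 = 13
Cheapest is Brook → Neston → Garth at 8 km.

8 km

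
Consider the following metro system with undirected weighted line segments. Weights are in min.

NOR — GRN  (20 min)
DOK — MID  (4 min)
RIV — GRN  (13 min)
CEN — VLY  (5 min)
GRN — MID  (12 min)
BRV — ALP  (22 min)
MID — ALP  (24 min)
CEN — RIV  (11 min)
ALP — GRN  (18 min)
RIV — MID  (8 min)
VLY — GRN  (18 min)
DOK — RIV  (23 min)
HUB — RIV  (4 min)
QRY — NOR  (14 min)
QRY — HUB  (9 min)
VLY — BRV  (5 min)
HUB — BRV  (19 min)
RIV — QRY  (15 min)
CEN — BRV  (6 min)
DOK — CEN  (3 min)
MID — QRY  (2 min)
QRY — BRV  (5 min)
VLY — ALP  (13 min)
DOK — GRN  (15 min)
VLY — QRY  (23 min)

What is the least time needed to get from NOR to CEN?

Shortest distances from NOR:
NOR: 0
QRY: 14  (via NOR)
MID: 16  (via QRY)
BRV: 19  (via QRY)
DOK: 20  (via MID)
GRN: 20  (via NOR)
CEN: 23  (via DOK)
Shortest route: NOR–QRY–MID–DOK–CEN = 23 min.

23 min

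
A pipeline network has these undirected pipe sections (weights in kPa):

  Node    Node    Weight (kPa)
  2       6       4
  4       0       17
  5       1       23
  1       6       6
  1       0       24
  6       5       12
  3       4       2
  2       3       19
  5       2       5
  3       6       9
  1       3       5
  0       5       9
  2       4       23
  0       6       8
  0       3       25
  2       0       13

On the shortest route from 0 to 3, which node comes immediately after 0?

Compare a few routes:
0 → 6 → 1 → 3: 8+6+5 = 19
0 → 6 → 3: 8+9 = 17
0 → 3: 25 = 25
0 → 4 → 3: 17+2 = 19
Cheapest is 0 → 6 → 3 at 17 kPa.
So from 0 the first move is to 6.

6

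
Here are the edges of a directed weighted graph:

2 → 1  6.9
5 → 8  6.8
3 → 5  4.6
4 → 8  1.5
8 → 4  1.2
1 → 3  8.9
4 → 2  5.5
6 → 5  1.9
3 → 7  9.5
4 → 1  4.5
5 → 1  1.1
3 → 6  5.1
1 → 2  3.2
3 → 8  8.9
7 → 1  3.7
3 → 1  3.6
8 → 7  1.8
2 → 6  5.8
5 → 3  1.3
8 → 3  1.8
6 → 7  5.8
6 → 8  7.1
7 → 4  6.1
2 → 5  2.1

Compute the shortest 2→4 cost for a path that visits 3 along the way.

13.5

Best 2 to 3: 2 → 5 → 3 costing 3.4
Shortest 3→4: 3 → 8 → 4 = 10.1
Total via 3: 3.4 + 10.1 = 13.5.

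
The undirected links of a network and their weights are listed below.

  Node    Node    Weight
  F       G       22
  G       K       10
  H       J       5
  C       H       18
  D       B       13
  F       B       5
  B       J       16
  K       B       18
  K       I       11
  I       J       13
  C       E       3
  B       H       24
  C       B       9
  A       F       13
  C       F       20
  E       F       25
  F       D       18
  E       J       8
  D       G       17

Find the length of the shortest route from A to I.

47

Shortest distances from A:
A: 0
F: 13  (via A)
B: 18  (via F)
C: 27  (via B)
E: 30  (via C)
D: 31  (via F)
J: 34  (via B)
G: 35  (via F)
K: 36  (via B)
H: 39  (via J)
I: 47  (via J)
Shortest route: A → F → B → J → I = 47.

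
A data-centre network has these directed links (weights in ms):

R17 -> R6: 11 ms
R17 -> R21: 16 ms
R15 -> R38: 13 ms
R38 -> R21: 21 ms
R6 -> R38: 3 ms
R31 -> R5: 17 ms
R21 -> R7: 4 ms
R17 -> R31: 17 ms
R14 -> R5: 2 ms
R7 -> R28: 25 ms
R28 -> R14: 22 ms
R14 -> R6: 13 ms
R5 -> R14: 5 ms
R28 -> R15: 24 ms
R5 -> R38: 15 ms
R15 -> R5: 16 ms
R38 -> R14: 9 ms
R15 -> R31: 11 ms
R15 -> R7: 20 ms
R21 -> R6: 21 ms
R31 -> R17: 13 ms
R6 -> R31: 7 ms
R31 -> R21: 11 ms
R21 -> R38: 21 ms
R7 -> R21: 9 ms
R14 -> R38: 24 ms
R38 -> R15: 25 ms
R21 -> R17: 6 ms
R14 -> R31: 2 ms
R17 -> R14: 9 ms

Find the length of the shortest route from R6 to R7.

22 ms

Compare a few routes:
R6–R31–R21–R7: 7+11+4 = 22
R6–R38–R14–R31–R21–R7: 3+9+2+11+4 = 29
R6–R38–R21–R7: 3+21+4 = 28
The minimum is 22 ms via R6–R31–R21–R7.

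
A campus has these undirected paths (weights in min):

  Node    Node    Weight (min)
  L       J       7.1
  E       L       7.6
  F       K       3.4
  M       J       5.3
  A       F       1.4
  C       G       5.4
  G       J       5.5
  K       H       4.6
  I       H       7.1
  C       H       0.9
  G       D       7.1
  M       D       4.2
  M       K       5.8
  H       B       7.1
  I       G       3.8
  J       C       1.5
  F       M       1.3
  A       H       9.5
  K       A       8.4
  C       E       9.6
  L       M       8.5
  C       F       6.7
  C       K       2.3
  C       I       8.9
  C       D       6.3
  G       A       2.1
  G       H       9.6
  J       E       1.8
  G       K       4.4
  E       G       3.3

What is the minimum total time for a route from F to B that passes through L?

Best F to L: F → M → L costing 9.8
Best L to B: L → J → C → H → B costing 16.6
Total via L: 9.8 + 16.6 = 26.4 min.

26.4 min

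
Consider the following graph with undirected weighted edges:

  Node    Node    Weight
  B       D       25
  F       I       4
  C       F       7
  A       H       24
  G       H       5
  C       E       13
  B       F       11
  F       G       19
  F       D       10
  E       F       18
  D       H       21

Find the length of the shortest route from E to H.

42

Settle nodes by increasing distance from E:
E: 0
C: 13  (via E)
F: 18  (via E)
I: 22  (via F)
D: 28  (via F)
B: 29  (via F)
G: 37  (via F)
H: 42  (via G)
Shortest route: E–F–G–H = 42.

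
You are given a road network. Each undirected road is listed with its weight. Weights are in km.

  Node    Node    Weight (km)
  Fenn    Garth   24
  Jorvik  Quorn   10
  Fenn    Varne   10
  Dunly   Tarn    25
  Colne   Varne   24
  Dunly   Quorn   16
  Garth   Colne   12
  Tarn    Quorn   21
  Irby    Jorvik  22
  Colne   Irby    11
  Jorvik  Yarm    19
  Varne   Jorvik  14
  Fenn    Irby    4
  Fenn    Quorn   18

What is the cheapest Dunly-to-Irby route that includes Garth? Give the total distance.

Shortest Dunly→Garth: Dunly–Quorn–Fenn–Garth = 58
Shortest Garth→Irby: Garth–Colne–Irby = 23
Total via Garth: 58 + 23 = 81 km.

81 km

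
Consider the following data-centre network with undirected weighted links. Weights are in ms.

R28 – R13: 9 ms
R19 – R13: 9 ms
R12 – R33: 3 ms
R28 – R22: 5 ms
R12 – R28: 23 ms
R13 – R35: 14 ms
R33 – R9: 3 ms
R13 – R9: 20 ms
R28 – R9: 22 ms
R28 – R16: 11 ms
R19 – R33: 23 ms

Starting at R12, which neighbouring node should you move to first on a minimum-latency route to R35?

Compare a few routes:
R12 → R33 → R9 → R13 → R35: 3+3+20+14 = 40
R12 → R28 → R13 → R35: 23+9+14 = 46
The minimum is 40 ms via R12 → R33 → R9 → R13 → R35.
So from R12 the first move is to R33.

R33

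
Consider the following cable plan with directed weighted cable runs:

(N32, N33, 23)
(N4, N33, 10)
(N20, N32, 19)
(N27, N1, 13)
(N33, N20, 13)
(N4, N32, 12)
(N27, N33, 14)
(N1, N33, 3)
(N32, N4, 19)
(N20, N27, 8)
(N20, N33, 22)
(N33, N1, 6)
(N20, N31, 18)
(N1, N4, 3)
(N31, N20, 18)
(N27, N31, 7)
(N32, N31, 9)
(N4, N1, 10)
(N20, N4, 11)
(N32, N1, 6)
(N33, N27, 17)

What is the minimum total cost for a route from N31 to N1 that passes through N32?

Best N31 to N32: N31–N20–N32 costing 37
Best N32 to N1: N32–N1 costing 6
Total via N32: 37 + 6 = 43.

43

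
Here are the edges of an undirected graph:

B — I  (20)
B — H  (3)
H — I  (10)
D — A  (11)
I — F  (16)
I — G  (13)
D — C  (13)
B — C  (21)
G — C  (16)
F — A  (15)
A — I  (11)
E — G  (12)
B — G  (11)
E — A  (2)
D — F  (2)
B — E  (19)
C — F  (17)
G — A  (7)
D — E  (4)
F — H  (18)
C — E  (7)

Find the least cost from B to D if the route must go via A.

24

Best B to A: B–G–A costing 18
Shortest A→D: A–E–D = 6
Total via A: 18 + 6 = 24.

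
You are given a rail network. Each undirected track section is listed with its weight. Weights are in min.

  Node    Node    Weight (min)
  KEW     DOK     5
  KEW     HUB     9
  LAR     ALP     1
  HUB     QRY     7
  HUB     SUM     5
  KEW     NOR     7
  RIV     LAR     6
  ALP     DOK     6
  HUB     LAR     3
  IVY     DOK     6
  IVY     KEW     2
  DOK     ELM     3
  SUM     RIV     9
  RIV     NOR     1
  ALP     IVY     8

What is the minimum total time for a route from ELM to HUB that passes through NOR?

Shortest ELM→NOR: ELM–DOK–KEW–NOR = 15
Best NOR to HUB: NOR–RIV–LAR–HUB costing 10
Total via NOR: 15 + 10 = 25 min.

25 min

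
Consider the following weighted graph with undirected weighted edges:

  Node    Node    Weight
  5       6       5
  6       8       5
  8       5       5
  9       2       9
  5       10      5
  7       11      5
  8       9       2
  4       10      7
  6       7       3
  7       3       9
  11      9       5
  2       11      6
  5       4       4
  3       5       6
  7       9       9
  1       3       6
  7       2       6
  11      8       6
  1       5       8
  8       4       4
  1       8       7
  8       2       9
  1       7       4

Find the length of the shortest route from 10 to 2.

Running Dijkstra from 10:
10: 0
5: 5  (via 10)
4: 7  (via 10)
6: 10  (via 5)
8: 10  (via 5)
3: 11  (via 5)
9: 12  (via 8)
1: 13  (via 5)
7: 13  (via 6)
11: 16  (via 8)
2: 19  (via 8)
Shortest route: 10 → 5 → 8 → 2 = 19.

19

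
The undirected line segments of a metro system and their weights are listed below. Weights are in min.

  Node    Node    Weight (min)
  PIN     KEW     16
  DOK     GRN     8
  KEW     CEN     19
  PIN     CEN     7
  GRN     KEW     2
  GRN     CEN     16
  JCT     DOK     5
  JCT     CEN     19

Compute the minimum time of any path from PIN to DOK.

26 min

Candidate routes:
PIN - KEW - GRN - DOK: 16+2+8 = 26
PIN - CEN - GRN - DOK: 7+16+8 = 31
The minimum is 26 min via PIN - KEW - GRN - DOK.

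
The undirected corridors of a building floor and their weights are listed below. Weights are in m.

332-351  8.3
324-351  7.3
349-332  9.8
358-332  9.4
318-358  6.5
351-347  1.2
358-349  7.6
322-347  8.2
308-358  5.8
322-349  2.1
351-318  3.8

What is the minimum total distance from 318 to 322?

Candidate routes:
318 - 351 - 332 - 349 - 322: 3.8+8.3+9.8+2.1 = 24
318 - 358 - 349 - 322: 6.5+7.6+2.1 = 16.2
318 - 351 - 347 - 322: 3.8+1.2+8.2 = 13.2
Cheapest is 318 - 351 - 347 - 322 at 13.2 m.

13.2 m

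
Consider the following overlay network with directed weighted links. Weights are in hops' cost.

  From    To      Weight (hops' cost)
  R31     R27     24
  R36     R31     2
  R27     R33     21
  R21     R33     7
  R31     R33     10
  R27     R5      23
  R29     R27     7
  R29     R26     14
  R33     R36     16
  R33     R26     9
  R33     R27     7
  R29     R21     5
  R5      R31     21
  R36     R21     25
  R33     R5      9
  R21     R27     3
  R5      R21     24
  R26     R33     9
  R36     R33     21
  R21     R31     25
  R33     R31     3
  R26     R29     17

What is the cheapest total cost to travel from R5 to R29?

57 hops' cost

Enumerating some paths:
R5 → R31 → R33 → R26 → R29: 21+10+9+17 = 57
R5 → R21 → R27 → R33 → R26 → R29: 24+3+21+9+17 = 74
R5 → R21 → R31 → R33 → R26 → R29: 24+25+10+9+17 = 85
Cheapest is R5 → R31 → R33 → R26 → R29 at 57 hops' cost.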